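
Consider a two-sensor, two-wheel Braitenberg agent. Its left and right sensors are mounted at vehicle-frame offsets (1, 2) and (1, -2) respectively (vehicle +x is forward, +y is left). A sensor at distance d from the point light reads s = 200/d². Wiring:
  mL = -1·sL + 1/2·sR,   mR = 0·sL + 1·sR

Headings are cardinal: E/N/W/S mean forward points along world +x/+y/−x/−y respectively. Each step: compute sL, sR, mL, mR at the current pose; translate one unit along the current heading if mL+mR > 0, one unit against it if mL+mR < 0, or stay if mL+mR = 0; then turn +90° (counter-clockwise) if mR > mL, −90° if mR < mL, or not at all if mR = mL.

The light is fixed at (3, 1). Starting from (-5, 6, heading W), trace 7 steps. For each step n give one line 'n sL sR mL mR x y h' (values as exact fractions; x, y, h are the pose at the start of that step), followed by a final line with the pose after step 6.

n=0: pose=(-5,6,W); sL=20/9, sR=20/13; mL=-170/117, mR=20/13; mL+mR=10/117 → advance +1; mR−mL=350/117 → turn +1·90°
n=1: pose=(-6,6,S); sL=40/13, sR=200/137; mL=-4180/1781, mR=200/137; mL+mR=-1580/1781 → advance -1; mR−mL=6780/1781 → turn +1·90°
n=2: pose=(-6,7,E); sL=25/16, sR=5/2; mL=-5/16, mR=5/2; mL+mR=35/16 → advance +1; mR−mL=45/16 → turn +1·90°
n=3: pose=(-5,7,N); sL=200/149, sR=40/17; mL=-420/2533, mR=40/17; mL+mR=5540/2533 → advance +1; mR−mL=6380/2533 → turn +1·90°
n=4: pose=(-5,8,W); sL=100/53, sR=100/81; mL=-5450/4293, mR=100/81; mL+mR=-50/1431 → advance -1; mR−mL=10750/4293 → turn +1·90°
n=5: pose=(-4,8,S); sL=200/61, sR=200/117; mL=-17300/7137, mR=200/117; mL+mR=-1700/2379 → advance -1; mR−mL=29500/7137 → turn +1·90°
n=6: pose=(-4,9,E); sL=25/17, sR=25/9; mL=-25/306, mR=25/9; mL+mR=275/102 → advance +1; mR−mL=875/306 → turn +1·90°

0 20/9 20/13 -170/117 20/13 -5 6 W
1 40/13 200/137 -4180/1781 200/137 -6 6 S
2 25/16 5/2 -5/16 5/2 -6 7 E
3 200/149 40/17 -420/2533 40/17 -5 7 N
4 100/53 100/81 -5450/4293 100/81 -5 8 W
5 200/61 200/117 -17300/7137 200/117 -4 8 S
6 25/17 25/9 -25/306 25/9 -4 9 E
final -3 9 N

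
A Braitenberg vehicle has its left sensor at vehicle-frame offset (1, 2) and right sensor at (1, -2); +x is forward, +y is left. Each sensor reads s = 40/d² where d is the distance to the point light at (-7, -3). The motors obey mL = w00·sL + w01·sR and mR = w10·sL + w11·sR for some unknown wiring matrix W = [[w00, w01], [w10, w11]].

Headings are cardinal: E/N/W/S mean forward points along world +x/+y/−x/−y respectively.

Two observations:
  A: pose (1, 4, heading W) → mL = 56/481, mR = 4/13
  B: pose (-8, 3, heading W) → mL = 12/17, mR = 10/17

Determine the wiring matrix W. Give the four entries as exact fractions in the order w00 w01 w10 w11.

obs A: pose=(1,4,W) → sL=20/37, sR=4/13, mL=56/481, mR=4/13
obs B: pose=(-8,3,W) → sL=2, sR=10/17, mL=12/17, mR=10/17
sensor matrix S = [[20/37, 4/13], [2, 10/17]]; det S = -2432/8177
solve [mL_A; mL_B] = S·[w00; w01] and [mR_A; mR_B] = S·[w10; w11]:
  w00 = 1/2, w01 = -1/2, w10 = 0, w11 = 1

1/2 -1/2 0 1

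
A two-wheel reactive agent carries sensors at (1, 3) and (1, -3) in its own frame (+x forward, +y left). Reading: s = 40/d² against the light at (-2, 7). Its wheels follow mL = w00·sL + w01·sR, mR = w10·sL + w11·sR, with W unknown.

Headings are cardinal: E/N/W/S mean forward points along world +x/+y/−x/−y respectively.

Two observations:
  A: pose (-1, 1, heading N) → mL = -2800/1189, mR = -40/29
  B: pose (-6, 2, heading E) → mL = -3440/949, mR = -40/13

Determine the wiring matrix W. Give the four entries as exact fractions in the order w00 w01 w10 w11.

-1 -1 -1 0

obs A: pose=(-1,1,N) → sL=40/29, sR=40/41, mL=-2800/1189, mR=-40/29
obs B: pose=(-6,2,E) → sL=40/13, sR=40/73, mL=-3440/949, mR=-40/13
sensor matrix S = [[40/29, 40/41], [40/13, 40/73]]; det S = -2534400/1128361
solve [mL_A; mL_B] = S·[w00; w01] and [mR_A; mR_B] = S·[w10; w11]:
  w00 = -1, w01 = -1, w10 = -1, w11 = 0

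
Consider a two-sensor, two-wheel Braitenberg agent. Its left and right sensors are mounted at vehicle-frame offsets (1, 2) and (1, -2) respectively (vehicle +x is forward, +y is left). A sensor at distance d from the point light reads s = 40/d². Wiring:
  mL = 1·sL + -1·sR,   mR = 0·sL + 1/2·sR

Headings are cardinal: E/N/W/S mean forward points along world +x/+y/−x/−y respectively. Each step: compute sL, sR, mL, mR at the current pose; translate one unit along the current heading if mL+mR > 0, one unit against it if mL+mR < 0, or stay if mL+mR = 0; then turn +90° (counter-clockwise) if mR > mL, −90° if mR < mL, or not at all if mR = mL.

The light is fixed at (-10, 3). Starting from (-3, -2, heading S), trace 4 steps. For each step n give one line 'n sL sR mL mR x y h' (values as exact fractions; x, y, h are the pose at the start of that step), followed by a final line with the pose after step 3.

n=0: pose=(-3,-2,S); sL=40/117, sR=40/61; mL=-2240/7137, mR=20/61; mL+mR=100/7137 → advance +1; mR−mL=4580/7137 → turn +1·90°
n=1: pose=(-3,-3,E); sL=1/2, sR=5/16; mL=3/16, mR=5/32; mL+mR=11/32 → advance +1; mR−mL=-1/32 → turn -1·90°
n=2: pose=(-2,-3,S); sL=40/149, sR=8/17; mL=-512/2533, mR=4/17; mL+mR=84/2533 → advance +1; mR−mL=1108/2533 → turn +1·90°
n=3: pose=(-2,-4,E); sL=20/53, sR=20/81; mL=560/4293, mR=10/81; mL+mR=1090/4293 → advance +1; mR−mL=-10/1431 → turn -1·90°

0 40/117 40/61 -2240/7137 20/61 -3 -2 S
1 1/2 5/16 3/16 5/32 -3 -3 E
2 40/149 8/17 -512/2533 4/17 -2 -3 S
3 20/53 20/81 560/4293 10/81 -2 -4 E
final -1 -4 S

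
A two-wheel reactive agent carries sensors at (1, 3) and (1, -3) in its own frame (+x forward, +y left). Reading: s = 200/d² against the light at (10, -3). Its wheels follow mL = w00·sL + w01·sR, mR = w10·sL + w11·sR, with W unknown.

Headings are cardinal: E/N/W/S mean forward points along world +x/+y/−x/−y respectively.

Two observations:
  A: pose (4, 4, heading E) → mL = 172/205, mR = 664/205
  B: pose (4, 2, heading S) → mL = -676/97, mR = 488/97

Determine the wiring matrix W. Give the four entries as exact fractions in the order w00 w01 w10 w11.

obs A: pose=(4,4,E) → sL=8/5, sR=200/41, mL=172/205, mR=664/205
obs B: pose=(4,2,S) → sL=8, sR=200/97, mL=-676/97, mR=488/97
sensor matrix S = [[8/5, 200/41], [8, 200/97]]; det S = -142080/3977
solve [mL_A; mL_B] = S·[w00; w01] and [mR_A; mR_B] = S·[w10; w11]:
  w00 = -1, w01 = 1/2, w10 = 1/2, w11 = 1/2

-1 1/2 1/2 1/2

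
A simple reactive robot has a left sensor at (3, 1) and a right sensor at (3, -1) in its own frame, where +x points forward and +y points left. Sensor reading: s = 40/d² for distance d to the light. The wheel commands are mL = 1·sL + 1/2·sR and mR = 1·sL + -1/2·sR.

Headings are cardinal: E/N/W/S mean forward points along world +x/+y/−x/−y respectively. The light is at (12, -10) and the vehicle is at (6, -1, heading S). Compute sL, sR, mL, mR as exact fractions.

left sensor world pos  = (7, -4); dL² = 61
right sensor world pos = (5, -4); dR² = 85
sL = 40/61 = 40/61
sR = 40/85 = 8/17
mL = 1·sL + 1/2·sR = 924/1037
mR = 1·sL + -1/2·sR = 436/1037

40/61 8/17 924/1037 436/1037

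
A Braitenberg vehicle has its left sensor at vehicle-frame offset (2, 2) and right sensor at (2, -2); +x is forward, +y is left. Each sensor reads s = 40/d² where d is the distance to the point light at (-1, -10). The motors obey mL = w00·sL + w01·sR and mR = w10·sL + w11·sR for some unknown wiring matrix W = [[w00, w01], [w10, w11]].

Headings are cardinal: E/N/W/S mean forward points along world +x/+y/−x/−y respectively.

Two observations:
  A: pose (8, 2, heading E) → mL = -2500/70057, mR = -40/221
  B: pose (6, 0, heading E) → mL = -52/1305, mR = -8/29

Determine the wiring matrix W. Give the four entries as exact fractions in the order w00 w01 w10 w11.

obs A: pose=(8,2,E) → sL=40/317, sR=40/221, mL=-2500/70057, mR=-40/221
obs B: pose=(6,0,E) → sL=8/45, sR=8/29, mL=-52/1305, mR=-8/29
sensor matrix S = [[40/317, 40/221], [8/45, 8/29]]; det S = 48128/18284877
solve [mL_A; mL_B] = S·[w00; w01] and [mR_A; mR_B] = S·[w10; w11]:
  w00 = -1, w01 = 1/2, w10 = 0, w11 = -1

-1 1/2 0 -1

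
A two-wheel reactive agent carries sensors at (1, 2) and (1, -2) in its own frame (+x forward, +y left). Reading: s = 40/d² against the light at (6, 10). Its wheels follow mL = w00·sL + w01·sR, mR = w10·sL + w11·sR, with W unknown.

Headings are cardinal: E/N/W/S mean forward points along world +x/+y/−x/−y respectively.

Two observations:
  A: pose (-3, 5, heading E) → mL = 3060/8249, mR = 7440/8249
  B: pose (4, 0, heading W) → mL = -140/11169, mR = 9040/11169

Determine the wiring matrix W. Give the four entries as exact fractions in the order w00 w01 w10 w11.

obs A: pose=(-3,5,E) → sL=40/73, sR=40/113, mL=3060/8249, mR=7440/8249
obs B: pose=(4,0,W) → sL=40/153, sR=40/73, mL=-140/11169, mR=9040/11169
sensor matrix S = [[40/73, 40/113], [40/153, 40/73]]; det S = 19136000/92133081
solve [mL_A; mL_B] = S·[w00; w01] and [mR_A; mR_B] = S·[w10; w11]:
  w00 = 1, w01 = -1/2, w10 = 1, w11 = 1

1 -1/2 1 1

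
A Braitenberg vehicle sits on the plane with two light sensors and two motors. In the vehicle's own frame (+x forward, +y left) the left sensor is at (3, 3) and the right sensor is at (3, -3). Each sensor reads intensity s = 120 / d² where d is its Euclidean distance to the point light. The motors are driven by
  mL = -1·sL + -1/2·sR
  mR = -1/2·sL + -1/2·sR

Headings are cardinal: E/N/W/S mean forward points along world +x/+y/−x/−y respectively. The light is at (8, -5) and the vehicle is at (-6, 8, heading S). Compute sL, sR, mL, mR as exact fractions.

120/221 120/389 -59940/85969 -36600/85969

left sensor world pos  = (-3, 5); dL² = 221
right sensor world pos = (-9, 5); dR² = 389
sL = 120/221 = 120/221
sR = 120/389 = 120/389
mL = -1·sL + -1/2·sR = -59940/85969
mR = -1/2·sL + -1/2·sR = -36600/85969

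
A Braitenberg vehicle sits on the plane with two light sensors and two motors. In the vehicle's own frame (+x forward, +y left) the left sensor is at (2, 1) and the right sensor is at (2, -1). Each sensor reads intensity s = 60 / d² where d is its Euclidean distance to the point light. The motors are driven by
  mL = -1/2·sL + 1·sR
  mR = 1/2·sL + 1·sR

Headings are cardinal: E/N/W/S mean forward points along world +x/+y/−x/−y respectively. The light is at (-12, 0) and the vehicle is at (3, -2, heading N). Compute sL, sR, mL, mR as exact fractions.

left sensor world pos  = (2, 0); dL² = 196
right sensor world pos = (4, 0); dR² = 256
sL = 60/196 = 15/49
sR = 60/256 = 15/64
mL = -1/2·sL + 1·sR = 255/3136
mR = 1/2·sL + 1·sR = 1215/3136

15/49 15/64 255/3136 1215/3136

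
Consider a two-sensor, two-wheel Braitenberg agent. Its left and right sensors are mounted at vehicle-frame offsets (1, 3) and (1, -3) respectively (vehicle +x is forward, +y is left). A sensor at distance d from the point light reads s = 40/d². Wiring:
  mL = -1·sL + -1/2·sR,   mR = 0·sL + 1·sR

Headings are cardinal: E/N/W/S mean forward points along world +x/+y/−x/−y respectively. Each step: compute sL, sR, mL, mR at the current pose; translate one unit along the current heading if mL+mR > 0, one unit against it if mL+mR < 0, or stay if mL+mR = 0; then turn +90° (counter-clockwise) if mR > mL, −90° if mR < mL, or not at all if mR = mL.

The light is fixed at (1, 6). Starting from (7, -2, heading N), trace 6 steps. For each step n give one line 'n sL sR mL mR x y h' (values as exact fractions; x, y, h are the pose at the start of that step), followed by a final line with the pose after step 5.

0 20/29 4/13 -318/377 4/13 7 -2 N
1 40/169 40/61 -5820/10309 40/61 7 -3 W
2 10/41 5/13 -465/1066 5/13 6 -3 S
3 40/61 40/157 -7500/9577 40/157 6 -2 E
4 4/5 20/49 -246/245 20/49 5 -2 N
5 40/153 8/9 -12/17 8/9 5 -3 W
final 4 -3 S

n=0: pose=(7,-2,N); sL=20/29, sR=4/13; mL=-318/377, mR=4/13; mL+mR=-202/377 → advance -1; mR−mL=434/377 → turn +1·90°
n=1: pose=(7,-3,W); sL=40/169, sR=40/61; mL=-5820/10309, mR=40/61; mL+mR=940/10309 → advance +1; mR−mL=12580/10309 → turn +1·90°
n=2: pose=(6,-3,S); sL=10/41, sR=5/13; mL=-465/1066, mR=5/13; mL+mR=-55/1066 → advance -1; mR−mL=875/1066 → turn +1·90°
n=3: pose=(6,-2,E); sL=40/61, sR=40/157; mL=-7500/9577, mR=40/157; mL+mR=-5060/9577 → advance -1; mR−mL=9940/9577 → turn +1·90°
n=4: pose=(5,-2,N); sL=4/5, sR=20/49; mL=-246/245, mR=20/49; mL+mR=-146/245 → advance -1; mR−mL=346/245 → turn +1·90°
n=5: pose=(5,-3,W); sL=40/153, sR=8/9; mL=-12/17, mR=8/9; mL+mR=28/153 → advance +1; mR−mL=244/153 → turn +1·90°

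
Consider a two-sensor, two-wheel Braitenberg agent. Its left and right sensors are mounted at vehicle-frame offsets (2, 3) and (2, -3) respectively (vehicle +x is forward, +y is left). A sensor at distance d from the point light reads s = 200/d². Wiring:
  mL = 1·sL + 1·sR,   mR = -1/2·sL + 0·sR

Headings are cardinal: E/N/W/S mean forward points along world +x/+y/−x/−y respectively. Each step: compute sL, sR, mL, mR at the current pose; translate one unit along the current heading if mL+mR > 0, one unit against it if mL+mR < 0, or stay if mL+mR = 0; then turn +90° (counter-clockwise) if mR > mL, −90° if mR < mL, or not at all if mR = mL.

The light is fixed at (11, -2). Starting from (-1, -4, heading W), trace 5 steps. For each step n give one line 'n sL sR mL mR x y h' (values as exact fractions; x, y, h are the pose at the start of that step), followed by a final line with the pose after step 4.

n=0: pose=(-1,-4,W); sL=200/221, sR=200/197; mL=83600/43537, mR=-100/221; mL+mR=63900/43537 → advance +1; mR−mL=-103300/43537 → turn -1·90°
n=1: pose=(-2,-4,N); sL=25/32, sR=2; mL=89/32, mR=-25/64; mL+mR=153/64 → advance +1; mR−mL=-203/64 → turn -1·90°
n=2: pose=(-2,-3,E); sL=8/5, sR=200/137; mL=2096/685, mR=-4/5; mL+mR=1548/685 → advance +1; mR−mL=-2644/685 → turn -1·90°
n=3: pose=(-1,-3,S); sL=20/9, sR=100/117; mL=40/13, mR=-10/9; mL+mR=230/117 → advance +1; mR−mL=-490/117 → turn -1·90°
n=4: pose=(-1,-4,W); sL=200/221, sR=200/197; mL=83600/43537, mR=-100/221; mL+mR=63900/43537 → advance +1; mR−mL=-103300/43537 → turn -1·90°

0 200/221 200/197 83600/43537 -100/221 -1 -4 W
1 25/32 2 89/32 -25/64 -2 -4 N
2 8/5 200/137 2096/685 -4/5 -2 -3 E
3 20/9 100/117 40/13 -10/9 -1 -3 S
4 200/221 200/197 83600/43537 -100/221 -1 -4 W
final -2 -4 N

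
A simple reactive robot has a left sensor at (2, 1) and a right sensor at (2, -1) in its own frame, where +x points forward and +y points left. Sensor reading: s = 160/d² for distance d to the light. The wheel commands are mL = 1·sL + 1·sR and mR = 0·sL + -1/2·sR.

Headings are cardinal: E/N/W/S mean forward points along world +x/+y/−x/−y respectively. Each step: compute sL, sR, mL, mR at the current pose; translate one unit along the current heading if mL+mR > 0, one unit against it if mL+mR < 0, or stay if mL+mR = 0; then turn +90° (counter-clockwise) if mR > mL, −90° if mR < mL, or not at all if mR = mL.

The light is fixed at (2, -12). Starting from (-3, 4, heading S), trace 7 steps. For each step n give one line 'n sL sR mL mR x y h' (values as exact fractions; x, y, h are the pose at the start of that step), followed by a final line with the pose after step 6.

n=0: pose=(-3,4,S); sL=40/53, sR=20/29; mL=2220/1537, mR=-10/29; mL+mR=1690/1537 → advance +1; mR−mL=-2750/1537 → turn -1·90°
n=1: pose=(-3,3,W); sL=32/49, sR=32/61; mL=3520/2989, mR=-16/61; mL+mR=2736/2989 → advance +1; mR−mL=-4304/2989 → turn -1·90°
n=2: pose=(-4,3,N); sL=80/169, sR=80/157; mL=26080/26533, mR=-40/157; mL+mR=19320/26533 → advance +1; mR−mL=-32840/26533 → turn -1·90°
n=3: pose=(-4,4,E); sL=32/61, sR=160/241; mL=17472/14701, mR=-80/241; mL+mR=12592/14701 → advance +1; mR−mL=-22352/14701 → turn -1·90°
n=4: pose=(-3,4,S); sL=40/53, sR=20/29; mL=2220/1537, mR=-10/29; mL+mR=1690/1537 → advance +1; mR−mL=-2750/1537 → turn -1·90°
n=5: pose=(-3,3,W); sL=32/49, sR=32/61; mL=3520/2989, mR=-16/61; mL+mR=2736/2989 → advance +1; mR−mL=-4304/2989 → turn -1·90°
n=6: pose=(-4,3,N); sL=80/169, sR=80/157; mL=26080/26533, mR=-40/157; mL+mR=19320/26533 → advance +1; mR−mL=-32840/26533 → turn -1·90°

0 40/53 20/29 2220/1537 -10/29 -3 4 S
1 32/49 32/61 3520/2989 -16/61 -3 3 W
2 80/169 80/157 26080/26533 -40/157 -4 3 N
3 32/61 160/241 17472/14701 -80/241 -4 4 E
4 40/53 20/29 2220/1537 -10/29 -3 4 S
5 32/49 32/61 3520/2989 -16/61 -3 3 W
6 80/169 80/157 26080/26533 -40/157 -4 3 N
final -4 4 E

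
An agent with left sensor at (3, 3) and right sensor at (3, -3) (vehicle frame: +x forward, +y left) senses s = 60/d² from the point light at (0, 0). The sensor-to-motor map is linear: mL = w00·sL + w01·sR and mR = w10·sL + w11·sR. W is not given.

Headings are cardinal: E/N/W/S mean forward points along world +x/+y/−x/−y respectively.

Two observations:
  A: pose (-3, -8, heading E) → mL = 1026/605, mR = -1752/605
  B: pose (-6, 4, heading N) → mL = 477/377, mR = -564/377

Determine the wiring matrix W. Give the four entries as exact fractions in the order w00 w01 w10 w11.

obs A: pose=(-3,-8,E) → sL=12/5, sR=60/121, mL=1026/605, mR=-1752/605
obs B: pose=(-6,4,N) → sL=6/13, sR=30/29, mL=477/377, mR=-564/377
sensor matrix S = [[12/5, 60/121], [6/13, 30/29]]; det S = 102816/45617
solve [mL_A; mL_B] = S·[w00; w01] and [mR_A; mR_B] = S·[w10; w11]:
  w00 = 1/2, w01 = 1, w10 = -1, w11 = -1

1/2 1 -1 -1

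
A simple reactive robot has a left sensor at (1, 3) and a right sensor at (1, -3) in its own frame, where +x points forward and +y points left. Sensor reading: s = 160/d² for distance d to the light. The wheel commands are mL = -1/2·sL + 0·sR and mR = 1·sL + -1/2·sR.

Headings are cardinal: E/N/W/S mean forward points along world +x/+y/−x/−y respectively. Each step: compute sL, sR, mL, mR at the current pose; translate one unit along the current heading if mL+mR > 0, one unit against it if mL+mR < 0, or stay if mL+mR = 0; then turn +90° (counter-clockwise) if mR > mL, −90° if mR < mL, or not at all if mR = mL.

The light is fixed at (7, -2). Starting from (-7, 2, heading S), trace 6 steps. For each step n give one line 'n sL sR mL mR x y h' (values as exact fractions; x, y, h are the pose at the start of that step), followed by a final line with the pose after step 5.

n=0: pose=(-7,2,S); sL=16/13, sR=80/149; mL=-8/13, mR=1864/1937; mL+mR=672/1937 → advance +1; mR−mL=3056/1937 → turn +1·90°
n=1: pose=(-7,1,E); sL=32/41, sR=160/169; mL=-16/41, mR=2128/6929; mL+mR=-576/6929 → advance -1; mR−mL=4832/6929 → turn +1·90°
n=2: pose=(-8,1,N); sL=8/17, sR=1; mL=-4/17, mR=-1/34; mL+mR=-9/34 → advance -1; mR−mL=7/34 → turn +1·90°
n=3: pose=(-8,0,W); sL=160/257, sR=160/281; mL=-80/257, mR=24400/72217; mL+mR=1920/72217 → advance +1; mR−mL=46880/72217 → turn +1·90°
n=4: pose=(-9,0,S); sL=16/17, sR=80/181; mL=-8/17, mR=2216/3077; mL+mR=768/3077 → advance +1; mR−mL=3664/3077 → turn +1·90°
n=5: pose=(-9,-1,E); sL=160/241, sR=160/229; mL=-80/241, mR=17360/55189; mL+mR=-960/55189 → advance -1; mR−mL=35680/55189 → turn +1·90°

0 16/13 80/149 -8/13 1864/1937 -7 2 S
1 32/41 160/169 -16/41 2128/6929 -7 1 E
2 8/17 1 -4/17 -1/34 -8 1 N
3 160/257 160/281 -80/257 24400/72217 -8 0 W
4 16/17 80/181 -8/17 2216/3077 -9 0 S
5 160/241 160/229 -80/241 17360/55189 -9 -1 E
final -10 -1 N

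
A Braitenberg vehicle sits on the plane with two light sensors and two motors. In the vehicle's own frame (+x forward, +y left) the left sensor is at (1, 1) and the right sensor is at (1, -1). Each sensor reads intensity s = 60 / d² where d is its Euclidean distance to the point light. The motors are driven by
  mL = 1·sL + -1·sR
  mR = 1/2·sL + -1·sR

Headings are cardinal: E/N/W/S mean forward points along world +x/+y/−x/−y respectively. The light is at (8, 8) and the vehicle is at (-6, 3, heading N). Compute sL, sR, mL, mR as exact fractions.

60/241 12/37 -672/8917 -1782/8917

left sensor world pos  = (-7, 4); dL² = 241
right sensor world pos = (-5, 4); dR² = 185
sL = 60/241 = 60/241
sR = 60/185 = 12/37
mL = 1·sL + -1·sR = -672/8917
mR = 1/2·sL + -1·sR = -1782/8917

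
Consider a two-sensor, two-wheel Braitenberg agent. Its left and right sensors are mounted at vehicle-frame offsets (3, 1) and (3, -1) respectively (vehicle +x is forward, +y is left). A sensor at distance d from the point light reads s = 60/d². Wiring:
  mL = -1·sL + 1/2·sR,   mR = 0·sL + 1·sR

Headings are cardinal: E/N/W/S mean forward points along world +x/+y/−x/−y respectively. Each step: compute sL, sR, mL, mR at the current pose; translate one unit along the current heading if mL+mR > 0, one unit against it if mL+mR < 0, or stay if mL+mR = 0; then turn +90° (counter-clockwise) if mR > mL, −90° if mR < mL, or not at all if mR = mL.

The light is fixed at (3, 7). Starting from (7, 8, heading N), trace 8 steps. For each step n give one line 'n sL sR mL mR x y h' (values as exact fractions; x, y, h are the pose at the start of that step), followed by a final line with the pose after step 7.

n=0: pose=(7,8,N); sL=12/5, sR=60/41; mL=-342/205, mR=60/41; mL+mR=-42/205 → advance -1; mR−mL=642/205 → turn +1·90°
n=1: pose=(7,7,W); sL=30, sR=30; mL=-15, mR=30; mL+mR=15 → advance +1; mR−mL=45 → turn +1·90°
n=2: pose=(6,7,S); sL=12/5, sR=60/13; mL=-6/65, mR=60/13; mL+mR=294/65 → advance +1; mR−mL=306/65 → turn +1·90°
n=3: pose=(6,6,E); sL=5/3, sR=3/2; mL=-11/12, mR=3/2; mL+mR=7/12 → advance +1; mR−mL=29/12 → turn +1·90°
n=4: pose=(7,6,N); sL=60/13, sR=60/29; mL=-1350/377, mR=60/29; mL+mR=-570/377 → advance -1; mR−mL=2130/377 → turn +1·90°
n=5: pose=(7,5,W); sL=6, sR=30; mL=9, mR=30; mL+mR=39 → advance +1; mR−mL=21 → turn +1·90°
n=6: pose=(6,5,S); sL=60/41, sR=60/29; mL=-510/1189, mR=60/29; mL+mR=1950/1189 → advance +1; mR−mL=2970/1189 → turn +1·90°
n=7: pose=(6,4,E); sL=3/2, sR=15/13; mL=-12/13, mR=15/13; mL+mR=3/13 → advance +1; mR−mL=27/13 → turn +1·90°

0 12/5 60/41 -342/205 60/41 7 8 N
1 30 30 -15 30 7 7 W
2 12/5 60/13 -6/65 60/13 6 7 S
3 5/3 3/2 -11/12 3/2 6 6 E
4 60/13 60/29 -1350/377 60/29 7 6 N
5 6 30 9 30 7 5 W
6 60/41 60/29 -510/1189 60/29 6 5 S
7 3/2 15/13 -12/13 15/13 6 4 E
final 7 4 N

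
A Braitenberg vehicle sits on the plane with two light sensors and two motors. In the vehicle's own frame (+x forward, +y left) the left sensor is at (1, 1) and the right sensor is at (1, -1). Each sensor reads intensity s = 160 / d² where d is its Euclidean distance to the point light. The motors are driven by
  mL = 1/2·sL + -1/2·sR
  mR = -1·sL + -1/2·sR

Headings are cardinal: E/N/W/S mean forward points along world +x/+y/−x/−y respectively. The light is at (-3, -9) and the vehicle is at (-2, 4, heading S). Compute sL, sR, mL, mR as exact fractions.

left sensor world pos  = (-1, 3); dL² = 148
right sensor world pos = (-3, 3); dR² = 144
sL = 160/148 = 40/37
sR = 160/144 = 10/9
mL = 1/2·sL + -1/2·sR = -5/333
mR = -1·sL + -1/2·sR = -545/333

40/37 10/9 -5/333 -545/333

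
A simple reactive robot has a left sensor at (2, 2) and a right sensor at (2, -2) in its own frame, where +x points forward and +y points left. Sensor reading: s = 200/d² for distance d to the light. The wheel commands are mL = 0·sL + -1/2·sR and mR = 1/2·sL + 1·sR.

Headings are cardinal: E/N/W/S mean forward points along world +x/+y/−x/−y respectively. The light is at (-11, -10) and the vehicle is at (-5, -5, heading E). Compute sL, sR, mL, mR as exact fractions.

left sensor world pos  = (-3, -3); dL² = 113
right sensor world pos = (-3, -7); dR² = 73
sL = 200/113 = 200/113
sR = 200/73 = 200/73
mL = 0·sL + -1/2·sR = -100/73
mR = 1/2·sL + 1·sR = 29900/8249

200/113 200/73 -100/73 29900/8249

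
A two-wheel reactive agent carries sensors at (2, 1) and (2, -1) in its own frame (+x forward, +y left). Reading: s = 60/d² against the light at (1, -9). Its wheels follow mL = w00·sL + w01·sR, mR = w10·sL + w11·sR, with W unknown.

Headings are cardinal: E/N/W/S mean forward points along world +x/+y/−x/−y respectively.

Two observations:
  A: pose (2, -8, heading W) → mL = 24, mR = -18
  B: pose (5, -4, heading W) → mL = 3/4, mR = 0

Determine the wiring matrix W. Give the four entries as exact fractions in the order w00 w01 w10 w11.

1/2 -1/2 -1/2 1

obs A: pose=(2,-8,W) → sL=60, sR=12, mL=24, mR=-18
obs B: pose=(5,-4,W) → sL=3, sR=3/2, mL=3/4, mR=0
sensor matrix S = [[60, 12], [3, 3/2]]; det S = 54
solve [mL_A; mL_B] = S·[w00; w01] and [mR_A; mR_B] = S·[w10; w11]:
  w00 = 1/2, w01 = -1/2, w10 = -1/2, w11 = 1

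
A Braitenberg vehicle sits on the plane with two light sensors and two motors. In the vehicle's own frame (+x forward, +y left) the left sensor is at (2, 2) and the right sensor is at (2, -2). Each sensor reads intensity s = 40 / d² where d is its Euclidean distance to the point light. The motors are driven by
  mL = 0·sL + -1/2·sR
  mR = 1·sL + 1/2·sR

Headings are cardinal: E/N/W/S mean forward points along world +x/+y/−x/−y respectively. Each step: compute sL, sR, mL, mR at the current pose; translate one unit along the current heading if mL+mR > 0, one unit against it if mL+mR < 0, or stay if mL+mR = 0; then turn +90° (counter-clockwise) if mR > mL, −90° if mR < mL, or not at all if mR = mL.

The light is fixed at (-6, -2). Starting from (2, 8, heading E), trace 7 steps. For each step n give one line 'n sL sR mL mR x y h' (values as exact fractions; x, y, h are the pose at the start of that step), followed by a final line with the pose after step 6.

n=0: pose=(2,8,E); sL=10/61, sR=10/41; mL=-5/41, mR=715/2501; mL+mR=10/61 → advance +1; mR−mL=1020/2501 → turn +1·90°
n=1: pose=(3,8,N); sL=40/193, sR=8/53; mL=-4/53, mR=2892/10229; mL+mR=40/193 → advance +1; mR−mL=3664/10229 → turn +1·90°
n=2: pose=(3,9,W); sL=4/13, sR=20/109; mL=-10/109, mR=566/1417; mL+mR=4/13 → advance +1; mR−mL=696/1417 → turn +1·90°
n=3: pose=(2,9,S); sL=40/181, sR=40/117; mL=-20/117, mR=8300/21177; mL+mR=40/181 → advance +1; mR−mL=11920/21177 → turn +1·90°
n=4: pose=(2,8,E); sL=10/61, sR=10/41; mL=-5/41, mR=715/2501; mL+mR=10/61 → advance +1; mR−mL=1020/2501 → turn +1·90°
n=5: pose=(3,8,N); sL=40/193, sR=8/53; mL=-4/53, mR=2892/10229; mL+mR=40/193 → advance +1; mR−mL=3664/10229 → turn +1·90°
n=6: pose=(3,9,W); sL=4/13, sR=20/109; mL=-10/109, mR=566/1417; mL+mR=4/13 → advance +1; mR−mL=696/1417 → turn +1·90°

0 10/61 10/41 -5/41 715/2501 2 8 E
1 40/193 8/53 -4/53 2892/10229 3 8 N
2 4/13 20/109 -10/109 566/1417 3 9 W
3 40/181 40/117 -20/117 8300/21177 2 9 S
4 10/61 10/41 -5/41 715/2501 2 8 E
5 40/193 8/53 -4/53 2892/10229 3 8 N
6 4/13 20/109 -10/109 566/1417 3 9 W
final 2 9 S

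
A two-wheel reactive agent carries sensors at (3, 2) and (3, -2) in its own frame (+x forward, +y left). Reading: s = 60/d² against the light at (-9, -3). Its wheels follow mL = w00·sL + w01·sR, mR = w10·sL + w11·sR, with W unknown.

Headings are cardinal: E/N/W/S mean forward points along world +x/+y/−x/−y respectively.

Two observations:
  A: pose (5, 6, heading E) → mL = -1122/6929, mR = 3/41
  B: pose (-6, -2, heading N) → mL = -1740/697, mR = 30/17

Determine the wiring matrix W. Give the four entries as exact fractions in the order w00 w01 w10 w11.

-1/2 -1/2 1/2 0

obs A: pose=(5,6,E) → sL=6/41, sR=30/169, mL=-1122/6929, mR=3/41
obs B: pose=(-6,-2,N) → sL=60/17, sR=60/41, mL=-1740/697, mR=30/17
sensor matrix S = [[6/41, 30/169], [60/17, 60/41]]; det S = -1991520/4829513
solve [mL_A; mL_B] = S·[w00; w01] and [mR_A; mR_B] = S·[w10; w11]:
  w00 = -1/2, w01 = -1/2, w10 = 1/2, w11 = 0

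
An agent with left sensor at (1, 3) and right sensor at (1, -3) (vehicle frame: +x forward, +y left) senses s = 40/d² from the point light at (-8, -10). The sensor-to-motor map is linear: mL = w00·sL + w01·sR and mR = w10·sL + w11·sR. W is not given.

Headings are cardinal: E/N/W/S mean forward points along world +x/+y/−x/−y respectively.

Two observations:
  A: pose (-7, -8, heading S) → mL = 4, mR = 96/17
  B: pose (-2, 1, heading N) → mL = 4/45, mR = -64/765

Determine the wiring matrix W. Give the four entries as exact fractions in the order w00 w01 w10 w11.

0 1/2 -1 1

obs A: pose=(-7,-8,S) → sL=40/17, sR=8, mL=4, mR=96/17
obs B: pose=(-2,1,N) → sL=40/153, sR=8/45, mL=4/45, mR=-64/765
sensor matrix S = [[40/17, 8], [40/153, 8/45]]; det S = -256/153
solve [mL_A; mL_B] = S·[w00; w01] and [mR_A; mR_B] = S·[w10; w11]:
  w00 = 0, w01 = 1/2, w10 = -1, w11 = 1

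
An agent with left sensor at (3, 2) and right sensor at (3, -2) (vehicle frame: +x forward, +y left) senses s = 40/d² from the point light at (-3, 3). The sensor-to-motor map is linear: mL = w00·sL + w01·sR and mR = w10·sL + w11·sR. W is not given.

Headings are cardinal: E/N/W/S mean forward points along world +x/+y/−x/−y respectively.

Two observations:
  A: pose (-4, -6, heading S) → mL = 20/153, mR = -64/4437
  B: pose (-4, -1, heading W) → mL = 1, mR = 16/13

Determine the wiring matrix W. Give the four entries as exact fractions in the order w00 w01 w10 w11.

0 1/2 -1 1

obs A: pose=(-4,-6,S) → sL=8/29, sR=40/153, mL=20/153, mR=-64/4437
obs B: pose=(-4,-1,W) → sL=10/13, sR=2, mL=1, mR=16/13
sensor matrix S = [[8/29, 40/153], [10/13, 2]]; det S = 20224/57681
solve [mL_A; mL_B] = S·[w00; w01] and [mR_A; mR_B] = S·[w10; w11]:
  w00 = 0, w01 = 1/2, w10 = -1, w11 = 1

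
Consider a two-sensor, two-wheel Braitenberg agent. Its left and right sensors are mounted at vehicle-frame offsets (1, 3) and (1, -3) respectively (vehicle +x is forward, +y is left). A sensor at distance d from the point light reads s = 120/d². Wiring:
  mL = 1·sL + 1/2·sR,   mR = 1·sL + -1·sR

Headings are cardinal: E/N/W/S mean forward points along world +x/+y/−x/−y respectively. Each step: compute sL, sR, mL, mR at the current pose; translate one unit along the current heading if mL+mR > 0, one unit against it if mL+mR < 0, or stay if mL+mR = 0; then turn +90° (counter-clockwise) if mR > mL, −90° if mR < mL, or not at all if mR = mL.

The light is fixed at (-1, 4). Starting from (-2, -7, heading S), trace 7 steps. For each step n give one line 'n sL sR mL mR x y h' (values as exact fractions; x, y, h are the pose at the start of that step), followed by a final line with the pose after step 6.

0 30/37 3/4 351/296 9/148 -2 -7 S
1 120/229 24/17 4788/3893 -3456/3893 -2 -8 W
2 60/73 60/61 5850/4453 -720/4453 -3 -8 N
3 24/13 120/197 5508/2561 3168/2561 -3 -7 E
4 30/37 3/4 351/296 9/148 -2 -7 S
5 120/229 24/17 4788/3893 -3456/3893 -2 -8 W
6 60/73 60/61 5850/4453 -720/4453 -3 -8 N
final -3 -7 E

n=0: pose=(-2,-7,S); sL=30/37, sR=3/4; mL=351/296, mR=9/148; mL+mR=369/296 → advance +1; mR−mL=-9/8 → turn -1·90°
n=1: pose=(-2,-8,W); sL=120/229, sR=24/17; mL=4788/3893, mR=-3456/3893; mL+mR=1332/3893 → advance +1; mR−mL=-36/17 → turn -1·90°
n=2: pose=(-3,-8,N); sL=60/73, sR=60/61; mL=5850/4453, mR=-720/4453; mL+mR=5130/4453 → advance +1; mR−mL=-90/61 → turn -1·90°
n=3: pose=(-3,-7,E); sL=24/13, sR=120/197; mL=5508/2561, mR=3168/2561; mL+mR=8676/2561 → advance +1; mR−mL=-180/197 → turn -1·90°
n=4: pose=(-2,-7,S); sL=30/37, sR=3/4; mL=351/296, mR=9/148; mL+mR=369/296 → advance +1; mR−mL=-9/8 → turn -1·90°
n=5: pose=(-2,-8,W); sL=120/229, sR=24/17; mL=4788/3893, mR=-3456/3893; mL+mR=1332/3893 → advance +1; mR−mL=-36/17 → turn -1·90°
n=6: pose=(-3,-8,N); sL=60/73, sR=60/61; mL=5850/4453, mR=-720/4453; mL+mR=5130/4453 → advance +1; mR−mL=-90/61 → turn -1·90°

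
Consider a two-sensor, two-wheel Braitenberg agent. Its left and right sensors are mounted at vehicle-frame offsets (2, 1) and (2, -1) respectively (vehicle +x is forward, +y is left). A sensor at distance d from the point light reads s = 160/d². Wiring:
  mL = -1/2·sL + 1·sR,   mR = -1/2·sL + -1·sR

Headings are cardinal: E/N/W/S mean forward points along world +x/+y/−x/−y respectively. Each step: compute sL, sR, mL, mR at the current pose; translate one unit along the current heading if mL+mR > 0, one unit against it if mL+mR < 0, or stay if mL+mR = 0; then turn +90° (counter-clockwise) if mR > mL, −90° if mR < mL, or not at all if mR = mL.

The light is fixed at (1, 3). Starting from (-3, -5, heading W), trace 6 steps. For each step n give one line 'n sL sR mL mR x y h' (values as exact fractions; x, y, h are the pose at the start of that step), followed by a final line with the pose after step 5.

0 160/117 32/17 2384/1989 -5104/1989 -3 -5 W
1 40/13 4 32/13 -72/13 -2 -5 N
2 32/13 160/101 464/1313 -3696/1313 -2 -6 E
3 16/13 80/73 456/949 -1624/949 -3 -6 S
4 160/117 32/17 2384/1989 -5104/1989 -3 -5 W
5 40/13 4 32/13 -72/13 -2 -5 N
final -2 -6 E

n=0: pose=(-3,-5,W); sL=160/117, sR=32/17; mL=2384/1989, mR=-5104/1989; mL+mR=-160/117 → advance -1; mR−mL=-64/17 → turn -1·90°
n=1: pose=(-2,-5,N); sL=40/13, sR=4; mL=32/13, mR=-72/13; mL+mR=-40/13 → advance -1; mR−mL=-8 → turn -1·90°
n=2: pose=(-2,-6,E); sL=32/13, sR=160/101; mL=464/1313, mR=-3696/1313; mL+mR=-32/13 → advance -1; mR−mL=-320/101 → turn -1·90°
n=3: pose=(-3,-6,S); sL=16/13, sR=80/73; mL=456/949, mR=-1624/949; mL+mR=-16/13 → advance -1; mR−mL=-160/73 → turn -1·90°
n=4: pose=(-3,-5,W); sL=160/117, sR=32/17; mL=2384/1989, mR=-5104/1989; mL+mR=-160/117 → advance -1; mR−mL=-64/17 → turn -1·90°
n=5: pose=(-2,-5,N); sL=40/13, sR=4; mL=32/13, mR=-72/13; mL+mR=-40/13 → advance -1; mR−mL=-8 → turn -1·90°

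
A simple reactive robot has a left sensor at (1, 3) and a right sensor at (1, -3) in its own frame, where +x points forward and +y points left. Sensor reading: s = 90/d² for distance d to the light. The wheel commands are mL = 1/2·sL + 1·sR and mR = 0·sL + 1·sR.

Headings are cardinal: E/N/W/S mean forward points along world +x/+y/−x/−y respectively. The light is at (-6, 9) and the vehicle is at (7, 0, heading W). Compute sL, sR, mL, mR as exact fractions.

left sensor world pos  = (6, -3); dL² = 288
right sensor world pos = (6, 3); dR² = 180
sL = 90/288 = 5/16
sR = 90/180 = 1/2
mL = 1/2·sL + 1·sR = 21/32
mR = 0·sL + 1·sR = 1/2

5/16 1/2 21/32 1/2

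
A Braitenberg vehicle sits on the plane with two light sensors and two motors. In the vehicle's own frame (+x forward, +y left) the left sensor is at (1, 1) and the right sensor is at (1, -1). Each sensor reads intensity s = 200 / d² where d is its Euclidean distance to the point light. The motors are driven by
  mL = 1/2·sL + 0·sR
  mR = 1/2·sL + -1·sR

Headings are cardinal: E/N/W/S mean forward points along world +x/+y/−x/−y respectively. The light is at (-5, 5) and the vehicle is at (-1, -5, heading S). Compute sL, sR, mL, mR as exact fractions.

left sensor world pos  = (0, -6); dL² = 146
right sensor world pos = (-2, -6); dR² = 130
sL = 200/146 = 100/73
sR = 200/130 = 20/13
mL = 1/2·sL + 0·sR = 50/73
mR = 1/2·sL + -1·sR = -810/949

100/73 20/13 50/73 -810/949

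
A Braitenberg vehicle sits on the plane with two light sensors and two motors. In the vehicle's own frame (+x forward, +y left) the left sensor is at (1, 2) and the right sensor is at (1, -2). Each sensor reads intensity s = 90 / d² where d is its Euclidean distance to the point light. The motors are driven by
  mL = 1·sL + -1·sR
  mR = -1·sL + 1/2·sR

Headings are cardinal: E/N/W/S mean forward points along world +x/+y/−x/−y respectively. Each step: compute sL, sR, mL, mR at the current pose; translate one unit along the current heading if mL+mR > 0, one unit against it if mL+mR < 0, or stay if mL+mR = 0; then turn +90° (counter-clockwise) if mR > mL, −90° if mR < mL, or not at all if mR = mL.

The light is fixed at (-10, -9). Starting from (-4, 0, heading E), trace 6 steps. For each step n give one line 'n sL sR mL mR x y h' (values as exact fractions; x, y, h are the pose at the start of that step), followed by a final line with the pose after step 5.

0 9/17 45/49 -324/833 -117/1666 -4 0 E
1 90/109 90/149 3600/16241 -8505/16241 -5 0 N
2 45/68 5/4 -10/17 -5/136 -5 -1 E
3 18/17 10/13 64/221 -149/221 -6 -1 N
4 45/53 9/5 -252/265 27/530 -6 -2 E
5 18/13 90/89 432/1157 -1017/1157 -7 -2 N
final -7 -3 E

n=0: pose=(-4,0,E); sL=9/17, sR=45/49; mL=-324/833, mR=-117/1666; mL+mR=-45/98 → advance -1; mR−mL=531/1666 → turn +1·90°
n=1: pose=(-5,0,N); sL=90/109, sR=90/149; mL=3600/16241, mR=-8505/16241; mL+mR=-45/149 → advance -1; mR−mL=-12105/16241 → turn -1·90°
n=2: pose=(-5,-1,E); sL=45/68, sR=5/4; mL=-10/17, mR=-5/136; mL+mR=-5/8 → advance -1; mR−mL=75/136 → turn +1·90°
n=3: pose=(-6,-1,N); sL=18/17, sR=10/13; mL=64/221, mR=-149/221; mL+mR=-5/13 → advance -1; mR−mL=-213/221 → turn -1·90°
n=4: pose=(-6,-2,E); sL=45/53, sR=9/5; mL=-252/265, mR=27/530; mL+mR=-9/10 → advance -1; mR−mL=531/530 → turn +1·90°
n=5: pose=(-7,-2,N); sL=18/13, sR=90/89; mL=432/1157, mR=-1017/1157; mL+mR=-45/89 → advance -1; mR−mL=-1449/1157 → turn -1·90°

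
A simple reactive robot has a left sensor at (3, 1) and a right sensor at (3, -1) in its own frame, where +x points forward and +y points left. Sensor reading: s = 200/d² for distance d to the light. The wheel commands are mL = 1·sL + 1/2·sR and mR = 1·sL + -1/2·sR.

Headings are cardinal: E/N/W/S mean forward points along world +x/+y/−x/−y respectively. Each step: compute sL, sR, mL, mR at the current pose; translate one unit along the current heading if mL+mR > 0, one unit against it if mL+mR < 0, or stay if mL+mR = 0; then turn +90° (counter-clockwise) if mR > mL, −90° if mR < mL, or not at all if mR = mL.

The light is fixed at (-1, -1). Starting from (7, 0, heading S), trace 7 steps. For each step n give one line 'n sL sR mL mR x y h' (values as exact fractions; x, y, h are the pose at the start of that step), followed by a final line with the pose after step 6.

n=0: pose=(7,0,S); sL=40/17, sR=200/53; mL=3820/901, mR=420/901; mL+mR=80/17 → advance +1; mR−mL=-200/53 → turn -1·90°
n=1: pose=(7,-1,W); sL=100/13, sR=100/13; mL=150/13, mR=50/13; mL+mR=200/13 → advance +1; mR−mL=-100/13 → turn -1·90°
n=2: pose=(6,-1,N); sL=40/9, sR=200/73; mL=3820/657, mR=2020/657; mL+mR=80/9 → advance +1; mR−mL=-200/73 → turn -1·90°
n=3: pose=(6,0,E); sL=25/13, sR=2; mL=38/13, mR=12/13; mL+mR=50/13 → advance +1; mR−mL=-2 → turn -1·90°
n=4: pose=(7,0,S); sL=40/17, sR=200/53; mL=3820/901, mR=420/901; mL+mR=80/17 → advance +1; mR−mL=-200/53 → turn -1·90°
n=5: pose=(7,-1,W); sL=100/13, sR=100/13; mL=150/13, mR=50/13; mL+mR=200/13 → advance +1; mR−mL=-100/13 → turn -1·90°
n=6: pose=(6,-1,N); sL=40/9, sR=200/73; mL=3820/657, mR=2020/657; mL+mR=80/9 → advance +1; mR−mL=-200/73 → turn -1·90°

0 40/17 200/53 3820/901 420/901 7 0 S
1 100/13 100/13 150/13 50/13 7 -1 W
2 40/9 200/73 3820/657 2020/657 6 -1 N
3 25/13 2 38/13 12/13 6 0 E
4 40/17 200/53 3820/901 420/901 7 0 S
5 100/13 100/13 150/13 50/13 7 -1 W
6 40/9 200/73 3820/657 2020/657 6 -1 N
final 6 0 E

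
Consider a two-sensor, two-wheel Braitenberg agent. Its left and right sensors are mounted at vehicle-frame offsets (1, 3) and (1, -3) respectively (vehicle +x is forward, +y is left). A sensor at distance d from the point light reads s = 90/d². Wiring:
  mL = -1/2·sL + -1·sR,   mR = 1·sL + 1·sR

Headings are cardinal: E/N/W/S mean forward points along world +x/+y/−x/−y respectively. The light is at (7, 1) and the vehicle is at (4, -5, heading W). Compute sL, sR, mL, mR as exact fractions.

90/97 18/5 -1971/485 2196/485

left sensor world pos  = (3, -8); dL² = 97
right sensor world pos = (3, -2); dR² = 25
sL = 90/97 = 90/97
sR = 90/25 = 18/5
mL = -1/2·sL + -1·sR = -1971/485
mR = 1·sL + 1·sR = 2196/485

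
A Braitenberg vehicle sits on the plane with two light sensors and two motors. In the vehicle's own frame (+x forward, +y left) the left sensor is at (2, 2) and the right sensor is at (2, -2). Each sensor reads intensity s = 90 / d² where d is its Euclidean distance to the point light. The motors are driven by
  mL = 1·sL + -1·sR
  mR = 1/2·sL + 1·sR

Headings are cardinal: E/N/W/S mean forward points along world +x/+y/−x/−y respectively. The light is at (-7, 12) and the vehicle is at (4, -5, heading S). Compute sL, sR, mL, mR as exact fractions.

left sensor world pos  = (6, -7); dL² = 530
right sensor world pos = (2, -7); dR² = 442
sL = 90/530 = 9/53
sR = 90/442 = 45/221
mL = 1·sL + -1·sR = -396/11713
mR = 1/2·sL + 1·sR = 6759/23426

9/53 45/221 -396/11713 6759/23426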